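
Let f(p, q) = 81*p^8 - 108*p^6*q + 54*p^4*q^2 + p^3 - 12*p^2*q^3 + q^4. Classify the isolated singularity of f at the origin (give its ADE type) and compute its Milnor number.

Type E_6, Milnor number mu = 6.

The Hessian of f at 0 has rank 0. Corank 2; j^3 = p^3 is a perfect cube, so E-series; the 4-jet and mu = 6 give E_6.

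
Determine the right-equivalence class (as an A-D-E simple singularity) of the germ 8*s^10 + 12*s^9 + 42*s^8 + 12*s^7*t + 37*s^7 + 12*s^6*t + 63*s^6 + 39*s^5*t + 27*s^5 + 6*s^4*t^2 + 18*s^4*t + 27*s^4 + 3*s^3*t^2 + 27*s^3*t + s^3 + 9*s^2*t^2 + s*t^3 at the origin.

E_{7}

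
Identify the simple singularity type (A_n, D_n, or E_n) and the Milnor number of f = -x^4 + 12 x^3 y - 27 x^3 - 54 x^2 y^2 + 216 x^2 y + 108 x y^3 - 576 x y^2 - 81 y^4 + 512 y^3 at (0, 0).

Type E_6, Milnor number mu = 6.

The Hessian of f at 0 has rank 0. Corank 2; j^3 = -(3*x - 8*y)^3 is a perfect cube, so E-series; the 4-jet and mu = 6 give E_6.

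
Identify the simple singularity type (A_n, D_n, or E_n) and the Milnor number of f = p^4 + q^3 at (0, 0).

The Hessian of f at 0 is [[0, 0], [0, 0]] with rank 0, so corank 2. A Groebner basis of the Jacobian ideal J(f) in C{p,q} is {p^3, q^2}; counting standard monomials gives mu = 6. Corank 2; j^3 = q^3 is a perfect cube, so E-series; the 4-jet and mu = 6 give E_6.

Type E6, Milnor number mu = 6.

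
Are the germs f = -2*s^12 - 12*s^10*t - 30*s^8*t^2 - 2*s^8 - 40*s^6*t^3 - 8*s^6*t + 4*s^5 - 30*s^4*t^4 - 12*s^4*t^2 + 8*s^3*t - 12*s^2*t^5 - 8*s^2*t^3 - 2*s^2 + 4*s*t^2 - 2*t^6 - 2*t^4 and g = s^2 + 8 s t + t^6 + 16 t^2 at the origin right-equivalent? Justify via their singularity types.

The Hessian of f at 0 has rank 1. Corank 1: A-series; mu = 5 gives A_5. The Hessian of g at 0 has rank 1. Corank 1: A-series; mu = 5 gives A_5. Both have type A_5, hence right-equivalent.

Yes.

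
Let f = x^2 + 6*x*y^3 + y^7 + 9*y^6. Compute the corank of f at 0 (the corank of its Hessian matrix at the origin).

The Hessian at 0 is [[2, 0], [0, 0]] of rank 1; hence corank 1.

1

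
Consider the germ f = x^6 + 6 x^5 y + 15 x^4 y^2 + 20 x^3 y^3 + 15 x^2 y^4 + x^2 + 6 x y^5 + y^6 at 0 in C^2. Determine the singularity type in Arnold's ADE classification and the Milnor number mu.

Type A5, Milnor number mu = 5.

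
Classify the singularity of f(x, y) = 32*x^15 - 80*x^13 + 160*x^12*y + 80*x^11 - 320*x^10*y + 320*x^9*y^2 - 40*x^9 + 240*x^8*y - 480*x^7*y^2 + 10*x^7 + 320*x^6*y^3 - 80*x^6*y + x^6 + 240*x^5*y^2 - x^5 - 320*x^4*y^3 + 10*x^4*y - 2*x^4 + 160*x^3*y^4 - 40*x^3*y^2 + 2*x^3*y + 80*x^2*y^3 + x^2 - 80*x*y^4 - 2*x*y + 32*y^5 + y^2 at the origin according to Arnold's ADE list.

A_{4}

The Hessian of f at 0 has rank 1. Corank 1: A-series; mu = 4 gives A_4.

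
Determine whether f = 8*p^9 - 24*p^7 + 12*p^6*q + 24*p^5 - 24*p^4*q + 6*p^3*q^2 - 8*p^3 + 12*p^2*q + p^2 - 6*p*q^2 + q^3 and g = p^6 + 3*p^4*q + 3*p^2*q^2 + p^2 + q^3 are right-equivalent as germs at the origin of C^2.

Yes.

The Hessian of f at 0 has rank 1. Corank 1: A-series; mu = 2 gives A_2. The Hessian of g at 0 has rank 1. Corank 1: A-series; mu = 2 gives A_2. Both have type A_2, hence right-equivalent.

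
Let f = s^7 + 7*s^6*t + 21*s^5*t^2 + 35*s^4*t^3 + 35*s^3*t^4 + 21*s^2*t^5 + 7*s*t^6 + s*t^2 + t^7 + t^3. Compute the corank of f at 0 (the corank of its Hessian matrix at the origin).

Hessian at 0 has rank 0.

2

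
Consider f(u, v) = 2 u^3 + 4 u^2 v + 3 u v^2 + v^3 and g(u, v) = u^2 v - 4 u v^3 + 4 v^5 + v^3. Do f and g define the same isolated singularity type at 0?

Yes.

The Hessian of f at 0 is [[0, 0], [0, 0]] with rank 0, so corank 2. A Groebner basis of the Jacobian ideal J(f) in C{u,v} is {v^3, u^2 - 3*v^2/2, u*v + 3*v^2/2}; counting standard monomials gives mu = 4. Corank 2; j^3 = (u + v)*(2*u^2 + 2*u*v + v^2) splits into three distinct lines over C (the quadratic factor has nonzero discriminant), so D_4. The Hessian of g at 0 is [[0, 0], [0, 0]] with rank 0, so corank 2. A Groebner basis of the Jacobian ideal J(g) in C{u,v} is {v^3, u^2 + 3*v^2, u*v}; counting standard monomials gives mu = 4. Corank 2; j^3 = v*(u^2 + v^2) splits into three distinct lines over C (the quadratic factor has nonzero discriminant), so D_4. Both have type D_4, hence right-equivalent.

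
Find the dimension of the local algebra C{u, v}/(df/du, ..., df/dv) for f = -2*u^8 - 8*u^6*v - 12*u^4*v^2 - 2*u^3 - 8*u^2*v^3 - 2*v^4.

The Hessian of f at 0 is [[0, 0], [0, 0]] with rank 0, so corank 2. A Groebner basis of the Jacobian ideal J(f) in C{u,v} is {v^3, u^2}; counting standard monomials gives mu = 6. Corank 2; j^3 = -2*u^3 is a perfect cube, so E-series; the 4-jet and mu = 6 give E_6.

6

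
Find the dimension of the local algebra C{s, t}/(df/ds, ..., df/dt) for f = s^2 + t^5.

The Hessian of f at 0 has rank 1. Corank 1: A-series; mu = 4 gives A_4.

4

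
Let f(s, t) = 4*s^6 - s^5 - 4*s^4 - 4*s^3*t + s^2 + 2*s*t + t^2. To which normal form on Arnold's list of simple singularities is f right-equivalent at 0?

A_4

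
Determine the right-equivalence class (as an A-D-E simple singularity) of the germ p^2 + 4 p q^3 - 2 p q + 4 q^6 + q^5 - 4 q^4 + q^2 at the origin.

A4

The Hessian of f at 0 has rank 1. Corank 1: A-series; mu = 4 gives A_4.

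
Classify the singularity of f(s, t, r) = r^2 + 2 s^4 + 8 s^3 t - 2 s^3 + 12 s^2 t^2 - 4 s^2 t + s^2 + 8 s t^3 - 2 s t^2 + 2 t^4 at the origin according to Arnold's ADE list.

The Hessian of f at 0 is [[2, 0, 0], [0, 0, 0], [0, 0, 2]] with rank 2, so corank 1. A Groebner basis of the Jacobian ideal J(f) in C{s,t,r} is {s^2, s*t, -s + t^2, r}; counting standard monomials gives mu = 3. Corank 1: A-series; mu = 3 gives A_3.

A3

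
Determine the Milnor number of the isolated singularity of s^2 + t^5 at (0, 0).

The Hessian of f at 0 has rank 1. Corank 1: A-series; mu = 4 gives A_4.

4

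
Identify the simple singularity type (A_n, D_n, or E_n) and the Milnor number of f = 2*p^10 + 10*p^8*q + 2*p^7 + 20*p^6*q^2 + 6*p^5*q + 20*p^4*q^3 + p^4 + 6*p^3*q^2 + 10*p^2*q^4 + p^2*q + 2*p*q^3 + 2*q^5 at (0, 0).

Type D6, Milnor number mu = 6.

The Hessian of f at 0 is [[0, 0], [0, 0]] with rank 0, so corank 2. A Groebner basis of the Jacobian ideal J(f) in C{p,q} is {p^3, p^2*q, -p^2/4 + p*q^2, p*q + q^3}; counting standard monomials gives mu = 6. Corank 2; j^3 = p^2*q has shape L^2 M (L != M), so D-series; mu = 6 gives D_6.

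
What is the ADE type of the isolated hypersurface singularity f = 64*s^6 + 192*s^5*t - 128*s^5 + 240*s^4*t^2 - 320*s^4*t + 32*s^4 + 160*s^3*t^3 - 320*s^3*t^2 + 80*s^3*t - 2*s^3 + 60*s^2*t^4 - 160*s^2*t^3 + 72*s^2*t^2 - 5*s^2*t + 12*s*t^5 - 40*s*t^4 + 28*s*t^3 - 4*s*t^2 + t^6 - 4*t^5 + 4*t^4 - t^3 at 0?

D7

The Hessian of f at 0 has rank 0. Corank 2; j^3 = -(s + t)^2*(2*s + t) has shape L^2 M (L != M), so D-series; mu = 7 gives D_7.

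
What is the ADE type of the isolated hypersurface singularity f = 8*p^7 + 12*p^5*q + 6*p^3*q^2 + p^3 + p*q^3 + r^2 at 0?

E_{7}

The Hessian of f at 0 has rank 1. Corank 2; j^3 = p^3 is a perfect cube, so E-series; the 4-jet and mu = 7 give E_7.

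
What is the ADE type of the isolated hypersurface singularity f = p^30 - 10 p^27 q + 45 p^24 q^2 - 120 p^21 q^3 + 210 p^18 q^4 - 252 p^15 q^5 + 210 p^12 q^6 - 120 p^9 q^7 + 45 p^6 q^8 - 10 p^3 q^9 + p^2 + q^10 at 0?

The Hessian of f at 0 is [[2, 0], [0, 0]] with rank 1, so corank 1. A Groebner basis of the Jacobian ideal J(f) in C{p,q} is {q^9, p}; counting standard monomials gives mu = 9. Corank 1: A-series; mu = 9 gives A_9.

A9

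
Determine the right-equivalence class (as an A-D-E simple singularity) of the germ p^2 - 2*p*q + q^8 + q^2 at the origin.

The Hessian of f at 0 is [[2, -2], [-2, 2]] with rank 1, so corank 1. A Groebner basis of the Jacobian ideal J(f) in C{p,q} is {q^7, p - q}; counting standard monomials gives mu = 7. Corank 1: A-series; mu = 7 gives A_7.

A_7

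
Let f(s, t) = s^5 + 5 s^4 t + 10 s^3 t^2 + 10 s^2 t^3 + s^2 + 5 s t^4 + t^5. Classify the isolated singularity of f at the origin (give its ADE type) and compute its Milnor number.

The Hessian of f at 0 is [[2, 0], [0, 0]] with rank 1, so corank 1. A Groebner basis of the Jacobian ideal J(f) in C{s,t} is {t^4, s}; counting standard monomials gives mu = 4. Corank 1: A-series; mu = 4 gives A_4.

Type A_{4}, Milnor number mu = 4.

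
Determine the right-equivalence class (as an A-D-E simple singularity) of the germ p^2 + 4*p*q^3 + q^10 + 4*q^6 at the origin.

A_{9}

The Hessian of f at 0 has rank 1. Corank 1: A-series; mu = 9 gives A_9.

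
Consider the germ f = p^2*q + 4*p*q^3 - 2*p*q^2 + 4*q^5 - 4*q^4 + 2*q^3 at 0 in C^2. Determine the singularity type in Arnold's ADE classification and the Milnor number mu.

Type D_{4}, Milnor number mu = 4.

The Hessian of f at 0 has rank 0. Corank 2; j^3 = q*(p^2 - 2*p*q + 2*q^2) splits into three distinct lines over C (the quadratic factor has nonzero discriminant), so D_4.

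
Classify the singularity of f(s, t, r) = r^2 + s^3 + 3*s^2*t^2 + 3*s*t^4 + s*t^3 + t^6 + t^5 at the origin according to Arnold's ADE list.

The Hessian of f at 0 is [[0, 0, 0], [0, 0, 0], [0, 0, 2]] with rank 1, so corank 2. A Groebner basis of the Jacobian ideal J(f) in C{s,t,r} is {-s^2 + t^4 - t^3/3, s^3, s^2*t + s^2/3 + t^3/9, s^2 + s*t^2 + t^3/3, r}; counting standard monomials gives mu = 7. Corank 2; j^3 = s^3 is a perfect cube, so E-series; the 4-jet and mu = 7 give E_7.

E7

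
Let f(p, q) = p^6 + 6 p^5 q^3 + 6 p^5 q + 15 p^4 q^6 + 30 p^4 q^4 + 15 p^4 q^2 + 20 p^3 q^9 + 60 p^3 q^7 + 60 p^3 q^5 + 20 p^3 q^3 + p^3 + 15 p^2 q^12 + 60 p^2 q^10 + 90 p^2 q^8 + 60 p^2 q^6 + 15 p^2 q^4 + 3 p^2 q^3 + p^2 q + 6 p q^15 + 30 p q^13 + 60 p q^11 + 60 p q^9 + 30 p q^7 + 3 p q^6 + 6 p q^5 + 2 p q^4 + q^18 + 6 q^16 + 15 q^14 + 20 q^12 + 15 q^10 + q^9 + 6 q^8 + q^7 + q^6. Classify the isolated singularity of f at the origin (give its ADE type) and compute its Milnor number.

Type D_7, Milnor number mu = 7.

The Hessian of f at 0 is [[0, 0], [0, 0]] with rank 0, so corank 2. A Groebner basis of the Jacobian ideal J(f) in C{p,q} is {p^2 + p*q + q^4, p^3, p^2*q, -p^2/6 + p*q^2}; counting standard monomials gives mu = 7. Corank 2; j^3 = p^2*(p + q) has shape L^2 M (L != M), so D-series; mu = 7 gives D_7.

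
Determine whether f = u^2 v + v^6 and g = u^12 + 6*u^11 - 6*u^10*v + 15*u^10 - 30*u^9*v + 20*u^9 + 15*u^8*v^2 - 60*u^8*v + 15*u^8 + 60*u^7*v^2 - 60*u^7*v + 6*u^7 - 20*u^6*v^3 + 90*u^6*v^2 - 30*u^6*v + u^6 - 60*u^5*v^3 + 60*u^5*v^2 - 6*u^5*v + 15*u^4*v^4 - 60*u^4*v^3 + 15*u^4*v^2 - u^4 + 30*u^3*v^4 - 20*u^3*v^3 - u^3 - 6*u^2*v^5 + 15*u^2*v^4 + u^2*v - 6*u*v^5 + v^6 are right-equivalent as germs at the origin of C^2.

The Hessian of f at 0 is [[0, 0], [0, 0]] with rank 0, so corank 2. A Groebner basis of the Jacobian ideal J(f) in C{u,v} is {u^2/6 + v^5, u^3, u*v}; counting standard monomials gives mu = 7. Corank 2; j^3 = u^2*v has shape L^2 M (L != M), so D-series; mu = 7 gives D_7. The Hessian of g at 0 is [[0, 0], [0, 0]] with rank 0, so corank 2. A Groebner basis of the Jacobian ideal J(g) in C{u,v} is {u*v/6 + v^5, u*v^2, u^2 - u*v}; counting standard monomials gives mu = 7. Corank 2; j^3 = -u^2*(u - v) has shape L^2 M (L != M), so D-series; mu = 7 gives D_7. Both have type D_7, hence right-equivalent.

Yes.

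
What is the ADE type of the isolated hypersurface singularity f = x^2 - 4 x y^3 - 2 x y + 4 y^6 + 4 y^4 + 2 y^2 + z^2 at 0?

The Hessian of f at 0 is [[2, -2, 0], [-2, 4, 0], [0, 0, 2]] with rank 3, so corank 0. A Groebner basis of the Jacobian ideal J(f) in C{x,y,z} is {x, y, z}; counting standard monomials gives mu = 1. Corank 0: nondegenerate Morse point, so A_1.

A_{1}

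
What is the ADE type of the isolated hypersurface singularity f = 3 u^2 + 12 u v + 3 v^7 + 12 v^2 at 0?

A6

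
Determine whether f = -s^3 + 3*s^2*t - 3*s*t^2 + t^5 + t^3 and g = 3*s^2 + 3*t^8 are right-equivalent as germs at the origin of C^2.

No.

The Hessian of f at 0 has rank 0. Corank 2; j^3 = -(s - t)^3 is a perfect cube, so E-series; the 5-jet and mu = 8 give E_8. The Hessian of g at 0 has rank 1. Corank 1: A-series; mu = 7 gives A_7. f is E_8 but g is A_7, hence not right-equivalent.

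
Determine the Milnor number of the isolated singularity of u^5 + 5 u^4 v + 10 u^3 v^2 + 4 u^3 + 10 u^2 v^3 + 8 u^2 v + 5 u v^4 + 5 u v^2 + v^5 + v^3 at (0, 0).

The Hessian of f at 0 is [[0, 0], [0, 0]] with rank 0, so corank 2. A Groebner basis of the Jacobian ideal J(f) in C{u,v} is {-32*u*v/5 + v^4 - 16*v^2/5, u*v^2 + v^3/2, u^2 + 3*u*v/2 + v^2/2}; counting standard monomials gives mu = 6. Corank 2; j^3 = (u + v)*(2*u + v)^2 has shape L^2 M (L != M), so D-series; mu = 6 gives D_6.

6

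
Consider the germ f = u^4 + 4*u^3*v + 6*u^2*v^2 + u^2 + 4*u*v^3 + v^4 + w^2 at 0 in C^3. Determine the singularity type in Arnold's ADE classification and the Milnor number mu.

The Hessian of f at 0 is [[2, 0, 0], [0, 0, 0], [0, 0, 2]] with rank 2, so corank 1. A Groebner basis of the Jacobian ideal J(f) in C{u,v,w} is {v^3, u, w}; counting standard monomials gives mu = 3. Corank 1: A-series; mu = 3 gives A_3.

Type A_3, Milnor number mu = 3.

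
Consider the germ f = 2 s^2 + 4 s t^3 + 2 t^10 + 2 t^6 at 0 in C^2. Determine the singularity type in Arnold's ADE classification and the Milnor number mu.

Type A9, Milnor number mu = 9.

The Hessian of f at 0 has rank 1. Corank 1: A-series; mu = 9 gives A_9.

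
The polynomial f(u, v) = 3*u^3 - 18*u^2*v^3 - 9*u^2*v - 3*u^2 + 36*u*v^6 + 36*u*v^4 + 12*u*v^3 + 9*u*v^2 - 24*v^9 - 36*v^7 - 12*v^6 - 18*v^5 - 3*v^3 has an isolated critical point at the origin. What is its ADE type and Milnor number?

The Hessian of f at 0 is [[-6, 0], [0, 0]] with rank 1, so corank 1. A Groebner basis of the Jacobian ideal J(f) in C{u,v} is {v^2, u}; counting standard monomials gives mu = 2. Corank 1: A-series; mu = 2 gives A_2.

Type A_{2}, Milnor number mu = 2.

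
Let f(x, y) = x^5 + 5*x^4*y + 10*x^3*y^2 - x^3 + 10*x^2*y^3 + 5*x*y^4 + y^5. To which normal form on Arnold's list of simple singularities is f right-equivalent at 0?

The Hessian of f at 0 has rank 0. Corank 2; j^3 = -x^3 is a perfect cube, so E-series; the 5-jet and mu = 8 give E_8.

E_8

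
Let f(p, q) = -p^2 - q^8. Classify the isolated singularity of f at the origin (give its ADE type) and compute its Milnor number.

The Hessian of f at 0 has rank 1. Corank 1: A-series; mu = 7 gives A_7.

Type A_{7}, Milnor number mu = 7.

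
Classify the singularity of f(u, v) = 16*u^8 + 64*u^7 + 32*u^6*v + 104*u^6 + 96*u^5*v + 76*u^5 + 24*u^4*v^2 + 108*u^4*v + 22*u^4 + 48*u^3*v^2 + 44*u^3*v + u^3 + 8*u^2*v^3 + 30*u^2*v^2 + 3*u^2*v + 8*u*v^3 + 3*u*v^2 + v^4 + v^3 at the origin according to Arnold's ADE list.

E_{6}

The Hessian of f at 0 has rank 0. Corank 2; j^3 = (u + v)^3 is a perfect cube, so E-series; the 4-jet and mu = 6 give E_6.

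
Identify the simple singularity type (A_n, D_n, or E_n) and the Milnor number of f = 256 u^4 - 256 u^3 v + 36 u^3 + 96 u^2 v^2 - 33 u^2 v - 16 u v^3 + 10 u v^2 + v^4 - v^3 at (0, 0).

Type D_{5}, Milnor number mu = 5.

The Hessian of f at 0 has rank 0. Corank 2; j^3 = (3*u - v)^2*(4*u - v) has shape L^2 M (L != M), so D-series; mu = 5 gives D_5.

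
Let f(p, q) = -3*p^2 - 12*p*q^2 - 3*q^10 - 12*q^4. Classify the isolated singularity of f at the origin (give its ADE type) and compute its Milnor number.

Type A9, Milnor number mu = 9.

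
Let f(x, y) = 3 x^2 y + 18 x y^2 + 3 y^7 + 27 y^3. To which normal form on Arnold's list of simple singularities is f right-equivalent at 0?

The Hessian of f at 0 is [[0, 0], [0, 0]] with rank 0, so corank 2. A Groebner basis of the Jacobian ideal J(f) in C{x,y} is {x^2/7 + y^6 - 9*y^2/7, x^3 + 27*y^3, x*y + 3*y^2}; counting standard monomials gives mu = 8. Corank 2; j^3 = 3*y*(x + 3*y)^2 has shape L^2 M (L != M), so D-series; mu = 8 gives D_8.

D_8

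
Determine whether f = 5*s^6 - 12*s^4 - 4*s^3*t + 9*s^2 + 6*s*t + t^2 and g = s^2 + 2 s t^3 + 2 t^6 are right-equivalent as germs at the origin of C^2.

The Hessian of f at 0 is [[18, 6], [6, 2]] with rank 1, so corank 1. A Groebner basis of the Jacobian ideal J(f) in C{s,t} is {s*t^2 - 27*s/2 - 9*t/2, 81*s/2 + t^3 + 27*t/2, s^2 + 2*s*t/3 + t^2/9}; counting standard monomials gives mu = 5. Corank 1: A-series; mu = 5 gives A_5. The Hessian of g at 0 is [[2, 0], [0, 0]] with rank 1, so corank 1. A Groebner basis of the Jacobian ideal J(g) in C{s,t} is {s*t^2, s + t^3, s^2}; counting standard monomials gives mu = 5. Corank 1: A-series; mu = 5 gives A_5. Both have type A_5, hence right-equivalent.

Yes.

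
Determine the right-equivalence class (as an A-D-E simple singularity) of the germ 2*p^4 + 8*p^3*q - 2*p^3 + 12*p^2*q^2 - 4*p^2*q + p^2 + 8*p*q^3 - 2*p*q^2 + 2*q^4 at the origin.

A_{3}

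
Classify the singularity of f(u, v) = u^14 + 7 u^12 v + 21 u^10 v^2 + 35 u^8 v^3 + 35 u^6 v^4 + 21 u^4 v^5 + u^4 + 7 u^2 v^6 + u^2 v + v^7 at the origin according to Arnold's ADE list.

D8

The Hessian of f at 0 has rank 0. Corank 2; j^3 = u^2*v has shape L^2 M (L != M), so D-series; mu = 8 gives D_8.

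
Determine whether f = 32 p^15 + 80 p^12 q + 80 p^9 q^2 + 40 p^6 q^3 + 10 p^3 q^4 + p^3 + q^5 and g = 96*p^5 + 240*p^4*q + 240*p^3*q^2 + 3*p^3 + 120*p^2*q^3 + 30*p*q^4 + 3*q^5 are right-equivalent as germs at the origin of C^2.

The Hessian of f at 0 is [[0, 0], [0, 0]] with rank 0, so corank 2. A Groebner basis of the Jacobian ideal J(f) in C{p,q} is {q^4, p^2}; counting standard monomials gives mu = 8. Corank 2; j^3 = p^3 is a perfect cube, so E-series; the 5-jet and mu = 8 give E_8. The Hessian of g at 0 is [[0, 0], [0, 0]] with rank 0, so corank 2. A Groebner basis of the Jacobian ideal J(g) in C{p,q} is {q^5, p*q^3 + q^4/8, p^2}; counting standard monomials gives mu = 8. Corank 2; j^3 = 3*p^3 is a perfect cube, so E-series; the 5-jet and mu = 8 give E_8. Both have type E_8, hence right-equivalent.

Yes.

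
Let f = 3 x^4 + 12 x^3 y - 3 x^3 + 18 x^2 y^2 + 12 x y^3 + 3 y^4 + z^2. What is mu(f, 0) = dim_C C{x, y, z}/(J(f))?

The Hessian of f at 0 is [[0, 0, 0], [0, 0, 0], [0, 0, 2]] with rank 1, so corank 2. A Groebner basis of the Jacobian ideal J(f) in C{x,y,z} is {y^4, x*y^2 + y^3/3, x^2, z}; counting standard monomials gives mu = 6. Corank 2; j^3 = -3*x^3 is a perfect cube, so E-series; the 4-jet and mu = 6 give E_6.

6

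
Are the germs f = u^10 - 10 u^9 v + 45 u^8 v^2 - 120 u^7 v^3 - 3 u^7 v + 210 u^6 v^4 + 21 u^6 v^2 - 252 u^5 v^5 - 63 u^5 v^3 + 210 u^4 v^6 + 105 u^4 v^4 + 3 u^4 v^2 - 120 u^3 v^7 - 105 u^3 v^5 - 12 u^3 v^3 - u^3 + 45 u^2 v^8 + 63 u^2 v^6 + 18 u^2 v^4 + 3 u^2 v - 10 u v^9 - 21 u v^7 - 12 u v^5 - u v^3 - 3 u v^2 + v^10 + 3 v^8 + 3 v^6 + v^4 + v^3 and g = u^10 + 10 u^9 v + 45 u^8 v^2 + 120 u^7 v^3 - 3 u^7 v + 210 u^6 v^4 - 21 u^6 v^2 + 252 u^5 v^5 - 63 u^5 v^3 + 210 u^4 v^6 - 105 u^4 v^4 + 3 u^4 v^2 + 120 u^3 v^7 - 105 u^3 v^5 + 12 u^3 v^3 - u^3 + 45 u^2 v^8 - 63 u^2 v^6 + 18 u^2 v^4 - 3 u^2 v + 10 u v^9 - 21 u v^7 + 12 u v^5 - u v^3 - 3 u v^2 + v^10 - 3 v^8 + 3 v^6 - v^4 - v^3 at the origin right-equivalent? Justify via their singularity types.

The Hessian of f at 0 has rank 0. Corank 2; j^3 = -(u - v)^3 is a perfect cube, so E-series; the 4-jet and mu = 7 give E_7. The Hessian of g at 0 has rank 0. Corank 2; j^3 = -(u + v)^3 is a perfect cube, so E-series; the 4-jet and mu = 7 give E_7. Both have type E_7, hence right-equivalent.

Yes.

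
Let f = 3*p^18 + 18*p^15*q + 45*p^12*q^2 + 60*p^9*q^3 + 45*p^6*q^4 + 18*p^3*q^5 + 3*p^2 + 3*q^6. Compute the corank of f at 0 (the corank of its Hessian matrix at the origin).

The Hessian at 0 is [[6, 0], [0, 0]] of rank 1; hence corank 1.

1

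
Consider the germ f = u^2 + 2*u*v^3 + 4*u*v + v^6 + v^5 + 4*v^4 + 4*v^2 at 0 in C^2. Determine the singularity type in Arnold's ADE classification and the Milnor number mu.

Type A4, Milnor number mu = 4.

The Hessian of f at 0 is [[2, 4], [4, 8]] with rank 1, so corank 1. A Groebner basis of the Jacobian ideal J(f) in C{u,v} is {u + v^3 + 2*v, u^2 - 4*v^2, u*v + 2*v^2}; counting standard monomials gives mu = 4. Corank 1: A-series; mu = 4 gives A_4.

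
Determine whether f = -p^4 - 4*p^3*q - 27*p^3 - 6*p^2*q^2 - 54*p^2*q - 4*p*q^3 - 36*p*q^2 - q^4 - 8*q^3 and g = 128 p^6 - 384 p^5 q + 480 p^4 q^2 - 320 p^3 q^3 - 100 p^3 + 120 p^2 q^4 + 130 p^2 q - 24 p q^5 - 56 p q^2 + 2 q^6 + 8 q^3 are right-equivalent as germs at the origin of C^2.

No.

The Hessian of f at 0 has rank 0. Corank 2; j^3 = -(3*p + 2*q)^3 is a perfect cube, so E-series; the 4-jet and mu = 6 give E_6. The Hessian of g at 0 has rank 0. Corank 2; j^3 = -2*(2*p - q)*(5*p - 2*q)^2 has shape L^2 M (L != M), so D-series; mu = 7 gives D_7. f is E_6 but g is D_7, hence not right-equivalent.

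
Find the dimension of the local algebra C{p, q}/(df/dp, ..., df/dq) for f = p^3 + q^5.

8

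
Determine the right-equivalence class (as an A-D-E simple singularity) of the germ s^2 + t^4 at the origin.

A3

The Hessian of f at 0 is [[2, 0], [0, 0]] with rank 1, so corank 1. A Groebner basis of the Jacobian ideal J(f) in C{s,t} is {t^3, s}; counting standard monomials gives mu = 3. Corank 1: A-series; mu = 3 gives A_3.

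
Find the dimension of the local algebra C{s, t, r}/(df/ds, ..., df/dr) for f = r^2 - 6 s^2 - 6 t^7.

6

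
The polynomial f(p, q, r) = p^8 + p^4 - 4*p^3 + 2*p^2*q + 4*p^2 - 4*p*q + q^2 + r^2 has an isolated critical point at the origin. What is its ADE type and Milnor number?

The Hessian of f at 0 is [[8, -4, 0], [-4, 2, 0], [0, 0, 2]] with rank 2, so corank 1. A Groebner basis of the Jacobian ideal J(f) in C{p,q,r} is {p*q^3 - 24*p*q^2 + 80*p*q - 64*p + 6*q^3 - 32*q^2 + 32*q, -112*p*q^2 + 448*p*q - 384*p + q^4 + 24*q^3 - 176*q^2 + 192*q, p^2 - 2*p + q, r}; counting standard monomials gives mu = 7. Corank 1: A-series; mu = 7 gives A_7.

Type A_{7}, Milnor number mu = 7.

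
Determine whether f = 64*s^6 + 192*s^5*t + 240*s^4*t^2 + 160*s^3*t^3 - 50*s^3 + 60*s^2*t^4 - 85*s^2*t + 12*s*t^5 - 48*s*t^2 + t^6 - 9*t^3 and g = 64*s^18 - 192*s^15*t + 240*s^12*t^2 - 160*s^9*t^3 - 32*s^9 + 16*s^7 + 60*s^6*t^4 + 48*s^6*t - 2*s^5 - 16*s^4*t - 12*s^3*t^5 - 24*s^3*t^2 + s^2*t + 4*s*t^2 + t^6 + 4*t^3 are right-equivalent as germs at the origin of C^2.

Yes.

The Hessian of f at 0 has rank 0. Corank 2; j^3 = -(2*s + t)*(5*s + 3*t)^2 has shape L^2 M (L != M), so D-series; mu = 7 gives D_7. The Hessian of g at 0 has rank 0. Corank 2; j^3 = t*(s + 2*t)^2 has shape L^2 M (L != M), so D-series; mu = 7 gives D_7. Both have type D_7, hence right-equivalent.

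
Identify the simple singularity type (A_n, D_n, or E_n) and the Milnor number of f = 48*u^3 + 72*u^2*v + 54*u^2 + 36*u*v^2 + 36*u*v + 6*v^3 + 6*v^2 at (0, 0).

Type A_{2}, Milnor number mu = 2.

The Hessian of f at 0 has rank 1. Corank 1: A-series; mu = 2 gives A_2.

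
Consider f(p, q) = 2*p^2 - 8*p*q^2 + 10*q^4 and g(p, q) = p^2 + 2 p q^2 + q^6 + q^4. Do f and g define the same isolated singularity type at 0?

No.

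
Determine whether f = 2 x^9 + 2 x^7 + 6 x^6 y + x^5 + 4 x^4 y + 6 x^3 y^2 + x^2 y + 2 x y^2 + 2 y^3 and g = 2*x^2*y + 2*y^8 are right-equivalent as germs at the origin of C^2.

No.

The Hessian of f at 0 has rank 0. Corank 2; j^3 = y*(x^2 + 2*x*y + 2*y^2) splits into three distinct lines over C (the quadratic factor has nonzero discriminant), so D_4. The Hessian of g at 0 has rank 0. Corank 2; j^3 = 2*x^2*y has shape L^2 M (L != M), so D-series; mu = 9 gives D_9. f is D_4 but g is D_9, hence not right-equivalent.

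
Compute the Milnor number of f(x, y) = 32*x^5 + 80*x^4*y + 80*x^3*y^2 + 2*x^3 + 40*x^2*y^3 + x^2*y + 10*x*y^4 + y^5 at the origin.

6

The Hessian of f at 0 is [[0, 0], [0, 0]] with rank 0, so corank 2. A Groebner basis of the Jacobian ideal J(f) in C{x,y} is {-x*y/10 + y^4, x*y^2, x^2 + x*y/2}; counting standard monomials gives mu = 6. Corank 2; j^3 = x^2*(2*x + y) has shape L^2 M (L != M), so D-series; mu = 6 gives D_6.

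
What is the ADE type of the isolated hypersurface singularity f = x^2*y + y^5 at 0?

The Hessian of f at 0 is [[0, 0], [0, 0]] with rank 0, so corank 2. A Groebner basis of the Jacobian ideal J(f) in C{x,y} is {x^2/5 + y^4, x^3, x*y}; counting standard monomials gives mu = 6. Corank 2; j^3 = x^2*y has shape L^2 M (L != M), so D-series; mu = 6 gives D_6.

D6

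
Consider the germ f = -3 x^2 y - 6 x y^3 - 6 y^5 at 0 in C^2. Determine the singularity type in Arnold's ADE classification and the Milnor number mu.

Type D_{6}, Milnor number mu = 6.

The Hessian of f at 0 has rank 0. Corank 2; j^3 = -3*x^2*y has shape L^2 M (L != M), so D-series; mu = 6 gives D_6.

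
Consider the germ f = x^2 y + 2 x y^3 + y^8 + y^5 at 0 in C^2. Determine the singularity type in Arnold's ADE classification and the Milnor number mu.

Type D_9, Milnor number mu = 9.

The Hessian of f at 0 has rank 0. Corank 2; j^3 = x^2*y has shape L^2 M (L != M), so D-series; mu = 9 gives D_9.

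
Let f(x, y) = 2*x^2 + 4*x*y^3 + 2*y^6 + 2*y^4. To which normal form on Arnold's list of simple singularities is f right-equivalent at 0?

A3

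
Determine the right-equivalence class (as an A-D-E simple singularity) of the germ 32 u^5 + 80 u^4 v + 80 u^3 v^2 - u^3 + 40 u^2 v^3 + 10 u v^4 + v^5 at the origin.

The Hessian of f at 0 has rank 0. Corank 2; j^3 = -u^3 is a perfect cube, so E-series; the 5-jet and mu = 8 give E_8.

E8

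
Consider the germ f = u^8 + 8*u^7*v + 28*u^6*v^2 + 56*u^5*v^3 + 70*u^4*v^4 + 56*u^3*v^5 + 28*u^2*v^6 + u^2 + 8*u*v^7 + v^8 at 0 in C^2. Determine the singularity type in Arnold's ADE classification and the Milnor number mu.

Type A7, Milnor number mu = 7.

The Hessian of f at 0 is [[2, 0], [0, 0]] with rank 1, so corank 1. A Groebner basis of the Jacobian ideal J(f) in C{u,v} is {v^7, u}; counting standard monomials gives mu = 7. Corank 1: A-series; mu = 7 gives A_7.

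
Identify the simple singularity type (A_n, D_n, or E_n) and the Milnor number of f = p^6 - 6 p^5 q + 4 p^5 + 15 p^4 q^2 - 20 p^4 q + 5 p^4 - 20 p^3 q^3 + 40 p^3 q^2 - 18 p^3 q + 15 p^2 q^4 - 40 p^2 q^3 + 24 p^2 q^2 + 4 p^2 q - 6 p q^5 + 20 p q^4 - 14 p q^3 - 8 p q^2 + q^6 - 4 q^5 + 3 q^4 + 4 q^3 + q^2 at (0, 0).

Type A3, Milnor number mu = 3.

The Hessian of f at 0 has rank 1. Corank 1: A-series; mu = 3 gives A_3.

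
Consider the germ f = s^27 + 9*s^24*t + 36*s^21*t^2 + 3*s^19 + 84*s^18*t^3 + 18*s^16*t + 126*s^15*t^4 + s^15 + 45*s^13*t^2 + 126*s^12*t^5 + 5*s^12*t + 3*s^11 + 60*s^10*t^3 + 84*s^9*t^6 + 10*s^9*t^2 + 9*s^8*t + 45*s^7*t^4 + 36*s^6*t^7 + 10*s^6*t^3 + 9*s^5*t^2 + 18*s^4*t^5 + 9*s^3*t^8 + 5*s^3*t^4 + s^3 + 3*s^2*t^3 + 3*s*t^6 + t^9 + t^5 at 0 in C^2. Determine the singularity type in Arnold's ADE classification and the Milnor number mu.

Type E8, Milnor number mu = 8.

The Hessian of f at 0 has rank 0. Corank 2; j^3 = s^3 is a perfect cube, so E-series; the 5-jet and mu = 8 give E_8.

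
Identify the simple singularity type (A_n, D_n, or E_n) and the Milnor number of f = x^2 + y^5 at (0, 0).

The Hessian of f at 0 has rank 1. Corank 1: A-series; mu = 4 gives A_4.

Type A4, Milnor number mu = 4.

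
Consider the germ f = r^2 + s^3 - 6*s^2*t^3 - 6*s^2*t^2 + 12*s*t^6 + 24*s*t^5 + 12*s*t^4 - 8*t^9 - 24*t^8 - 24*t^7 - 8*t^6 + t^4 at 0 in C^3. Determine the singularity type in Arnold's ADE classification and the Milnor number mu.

Type E_{6}, Milnor number mu = 6.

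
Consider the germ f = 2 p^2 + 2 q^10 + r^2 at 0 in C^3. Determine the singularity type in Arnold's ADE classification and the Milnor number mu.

Type A_{9}, Milnor number mu = 9.

The Hessian of f at 0 has rank 2. Corank 1: A-series; mu = 9 gives A_9.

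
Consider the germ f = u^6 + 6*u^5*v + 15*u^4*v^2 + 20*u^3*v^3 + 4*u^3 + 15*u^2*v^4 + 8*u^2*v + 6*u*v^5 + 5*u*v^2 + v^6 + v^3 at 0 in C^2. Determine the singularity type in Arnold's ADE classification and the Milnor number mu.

The Hessian of f at 0 has rank 0. Corank 2; j^3 = (u + v)*(2*u + v)^2 has shape L^2 M (L != M), so D-series; mu = 7 gives D_7.

Type D7, Milnor number mu = 7.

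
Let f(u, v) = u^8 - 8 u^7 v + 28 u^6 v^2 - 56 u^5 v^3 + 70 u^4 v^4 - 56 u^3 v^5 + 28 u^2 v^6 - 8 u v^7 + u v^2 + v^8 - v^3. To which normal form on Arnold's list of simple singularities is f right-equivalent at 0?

D9

The Hessian of f at 0 has rank 0. Corank 2; j^3 = v^2*(u - v) has shape L^2 M (L != M), so D-series; mu = 9 gives D_9.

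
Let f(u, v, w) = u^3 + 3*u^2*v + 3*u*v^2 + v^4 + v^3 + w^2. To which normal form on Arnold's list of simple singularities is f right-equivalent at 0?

E6

The Hessian of f at 0 is [[0, 0, 0], [0, 0, 0], [0, 0, 2]] with rank 1, so corank 2. A Groebner basis of the Jacobian ideal J(f) in C{u,v,w} is {v^3, u^2 + 2*u*v + v^2, w}; counting standard monomials gives mu = 6. Corank 2; j^3 = (u + v)^3 is a perfect cube, so E-series; the 4-jet and mu = 6 give E_6.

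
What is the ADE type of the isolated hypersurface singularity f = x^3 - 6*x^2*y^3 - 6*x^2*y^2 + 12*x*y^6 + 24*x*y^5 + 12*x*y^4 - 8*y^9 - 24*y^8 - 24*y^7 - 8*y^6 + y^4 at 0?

E_6

The Hessian of f at 0 has rank 0. Corank 2; j^3 = x^3 is a perfect cube, so E-series; the 4-jet and mu = 6 give E_6.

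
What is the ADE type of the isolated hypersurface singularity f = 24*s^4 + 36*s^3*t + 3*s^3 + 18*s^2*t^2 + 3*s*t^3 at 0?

E7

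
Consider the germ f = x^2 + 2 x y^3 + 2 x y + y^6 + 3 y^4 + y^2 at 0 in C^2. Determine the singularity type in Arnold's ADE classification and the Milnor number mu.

Type A_{3}, Milnor number mu = 3.

The Hessian of f at 0 is [[2, 2], [2, 2]] with rank 1, so corank 1. A Groebner basis of the Jacobian ideal J(f) in C{x,y} is {y^3, x + y}; counting standard monomials gives mu = 3. Corank 1: A-series; mu = 3 gives A_3.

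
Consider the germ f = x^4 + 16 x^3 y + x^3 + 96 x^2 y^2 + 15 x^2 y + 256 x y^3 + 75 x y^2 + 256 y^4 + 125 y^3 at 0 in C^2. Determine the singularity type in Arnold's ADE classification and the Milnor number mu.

Type E_6, Milnor number mu = 6.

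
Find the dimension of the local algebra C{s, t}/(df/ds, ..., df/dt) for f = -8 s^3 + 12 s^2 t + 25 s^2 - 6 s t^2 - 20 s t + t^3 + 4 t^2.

The Hessian of f at 0 has rank 1. Corank 1: A-series; mu = 2 gives A_2.

2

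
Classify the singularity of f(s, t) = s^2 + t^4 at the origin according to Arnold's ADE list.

A_3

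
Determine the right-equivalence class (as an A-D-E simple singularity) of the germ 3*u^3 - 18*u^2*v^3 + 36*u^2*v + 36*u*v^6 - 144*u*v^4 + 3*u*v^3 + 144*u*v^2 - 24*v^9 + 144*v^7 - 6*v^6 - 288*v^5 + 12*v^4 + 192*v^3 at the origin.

E_{7}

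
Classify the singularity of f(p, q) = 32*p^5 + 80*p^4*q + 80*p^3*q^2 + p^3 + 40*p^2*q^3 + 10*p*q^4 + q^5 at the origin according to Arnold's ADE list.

The Hessian of f at 0 has rank 0. Corank 2; j^3 = p^3 is a perfect cube, so E-series; the 5-jet and mu = 8 give E_8.

E8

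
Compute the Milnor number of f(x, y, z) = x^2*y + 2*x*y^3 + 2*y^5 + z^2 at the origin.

The Hessian of f at 0 is [[0, 0, 0], [0, 0, 0], [0, 0, 2]] with rank 1, so corank 2. A Groebner basis of the Jacobian ideal J(f) in C{x,y,z} is {x^3, x^2*y, -x^2/4 + x*y^2, x*y + y^3, z}; counting standard monomials gives mu = 6. Corank 2; j^3 = x^2*y has shape L^2 M (L != M), so D-series; mu = 6 gives D_6.

6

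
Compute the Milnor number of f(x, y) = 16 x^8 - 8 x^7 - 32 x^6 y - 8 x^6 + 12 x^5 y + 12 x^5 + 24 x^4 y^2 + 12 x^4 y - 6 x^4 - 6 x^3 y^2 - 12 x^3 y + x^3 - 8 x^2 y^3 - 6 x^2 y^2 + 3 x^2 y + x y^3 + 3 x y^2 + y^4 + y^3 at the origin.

7

The Hessian of f at 0 is [[0, 0], [0, 0]] with rank 0, so corank 2. A Groebner basis of the Jacobian ideal J(f) in C{x,y} is {-3*x^2/26 - 3*x*y/13 + y^4 - y^3/26 - 3*y^2/26, x^3 - 21*x^2/26 - 21*x*y/13 + 19*y^3/26 - 21*y^2/26, x^2*y + x^2/2 + x*y - 5*y^3/6 + y^2/2, -3*x^2/13 + x*y^2 - 6*x*y/13 + 12*y^3/13 - 3*y^2/13}; counting standard monomials gives mu = 7. Corank 2; j^3 = (x + y)^3 is a perfect cube, so E-series; the 4-jet and mu = 7 give E_7.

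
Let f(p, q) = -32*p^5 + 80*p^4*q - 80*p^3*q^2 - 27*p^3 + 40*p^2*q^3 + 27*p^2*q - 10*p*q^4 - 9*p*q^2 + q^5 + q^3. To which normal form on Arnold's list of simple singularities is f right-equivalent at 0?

E_{8}

The Hessian of f at 0 has rank 0. Corank 2; j^3 = -(3*p - q)^3 is a perfect cube, so E-series; the 5-jet and mu = 8 give E_8.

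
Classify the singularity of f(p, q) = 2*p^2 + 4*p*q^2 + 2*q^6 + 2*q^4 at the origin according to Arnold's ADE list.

The Hessian of f at 0 is [[4, 0], [0, 0]] with rank 1, so corank 1. A Groebner basis of the Jacobian ideal J(f) in C{p,q} is {p^3, p^2*q, p + q^2}; counting standard monomials gives mu = 5. Corank 1: A-series; mu = 5 gives A_5.

A5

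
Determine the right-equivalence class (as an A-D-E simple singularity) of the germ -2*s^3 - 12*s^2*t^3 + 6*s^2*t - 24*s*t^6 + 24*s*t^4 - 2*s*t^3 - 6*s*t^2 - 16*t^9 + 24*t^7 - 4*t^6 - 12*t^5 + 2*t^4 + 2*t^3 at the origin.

E_7

The Hessian of f at 0 has rank 0. Corank 2; j^3 = -2*(s - t)^3 is a perfect cube, so E-series; the 4-jet and mu = 7 give E_7.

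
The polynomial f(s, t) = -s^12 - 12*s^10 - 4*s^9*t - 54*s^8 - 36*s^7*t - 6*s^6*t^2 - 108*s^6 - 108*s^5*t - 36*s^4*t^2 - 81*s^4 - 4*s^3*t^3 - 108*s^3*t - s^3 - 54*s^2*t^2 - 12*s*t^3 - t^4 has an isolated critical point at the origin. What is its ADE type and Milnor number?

The Hessian of f at 0 has rank 0. Corank 2; j^3 = -s^3 is a perfect cube, so E-series; the 4-jet and mu = 6 give E_6.

Type E_{6}, Milnor number mu = 6.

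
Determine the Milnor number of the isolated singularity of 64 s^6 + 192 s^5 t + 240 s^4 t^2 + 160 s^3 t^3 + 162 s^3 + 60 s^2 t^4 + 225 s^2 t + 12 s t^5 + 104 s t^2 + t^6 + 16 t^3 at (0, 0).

7

The Hessian of f at 0 is [[0, 0], [0, 0]] with rank 0, so corank 2. A Groebner basis of the Jacobian ideal J(f) in C{s,t} is {-177147*s*t/4 + t^5 - 19683*t^2, s*t^2 + 4*t^3/9, s^2 + 17*s*t/18 + 2*t^2/9}; counting standard monomials gives mu = 7. Corank 2; j^3 = (2*s + t)*(9*s + 4*t)^2 has shape L^2 M (L != M), so D-series; mu = 7 gives D_7.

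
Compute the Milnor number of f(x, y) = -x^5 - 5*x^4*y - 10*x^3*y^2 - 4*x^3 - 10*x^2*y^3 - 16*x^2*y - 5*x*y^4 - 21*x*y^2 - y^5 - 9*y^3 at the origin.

6

The Hessian of f at 0 has rank 0. Corank 2; j^3 = -(x + y)*(2*x + 3*y)^2 has shape L^2 M (L != M), so D-series; mu = 6 gives D_6.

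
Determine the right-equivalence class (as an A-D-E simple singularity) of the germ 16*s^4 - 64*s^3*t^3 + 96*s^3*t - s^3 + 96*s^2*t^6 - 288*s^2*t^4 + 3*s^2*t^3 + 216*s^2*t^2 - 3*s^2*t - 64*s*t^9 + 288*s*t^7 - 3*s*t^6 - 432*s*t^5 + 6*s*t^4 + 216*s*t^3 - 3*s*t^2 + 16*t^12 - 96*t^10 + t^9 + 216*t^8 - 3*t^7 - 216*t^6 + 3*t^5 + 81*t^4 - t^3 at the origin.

E6

The Hessian of f at 0 has rank 0. Corank 2; j^3 = -(s + t)^3 is a perfect cube, so E-series; the 4-jet and mu = 6 give E_6.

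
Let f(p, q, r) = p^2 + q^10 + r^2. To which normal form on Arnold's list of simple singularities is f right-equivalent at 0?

The Hessian of f at 0 is [[2, 0, 0], [0, 0, 0], [0, 0, 2]] with rank 2, so corank 1. A Groebner basis of the Jacobian ideal J(f) in C{p,q,r} is {q^9, p, r}; counting standard monomials gives mu = 9. Corank 1: A-series; mu = 9 gives A_9.

A_9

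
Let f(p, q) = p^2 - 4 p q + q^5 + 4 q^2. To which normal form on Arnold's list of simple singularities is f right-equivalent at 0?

A4

The Hessian of f at 0 is [[2, -4], [-4, 8]] with rank 1, so corank 1. A Groebner basis of the Jacobian ideal J(f) in C{p,q} is {q^4, p - 2*q}; counting standard monomials gives mu = 4. Corank 1: A-series; mu = 4 gives A_4.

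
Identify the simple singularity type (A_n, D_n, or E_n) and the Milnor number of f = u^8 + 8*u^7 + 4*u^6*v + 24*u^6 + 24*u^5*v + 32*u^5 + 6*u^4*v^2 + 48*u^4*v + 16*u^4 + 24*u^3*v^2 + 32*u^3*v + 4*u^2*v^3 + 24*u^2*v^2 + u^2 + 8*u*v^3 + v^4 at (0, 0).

The Hessian of f at 0 is [[2, 0], [0, 0]] with rank 1, so corank 1. A Groebner basis of the Jacobian ideal J(f) in C{u,v} is {v^3, u}; counting standard monomials gives mu = 3. Corank 1: A-series; mu = 3 gives A_3.

Type A3, Milnor number mu = 3.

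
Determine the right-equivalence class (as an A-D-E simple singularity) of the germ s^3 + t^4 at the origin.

The Hessian of f at 0 has rank 0. Corank 2; j^3 = s^3 is a perfect cube, so E-series; the 4-jet and mu = 6 give E_6.

E6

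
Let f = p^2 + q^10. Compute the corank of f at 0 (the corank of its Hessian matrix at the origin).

1

Hessian at 0 has rank 1.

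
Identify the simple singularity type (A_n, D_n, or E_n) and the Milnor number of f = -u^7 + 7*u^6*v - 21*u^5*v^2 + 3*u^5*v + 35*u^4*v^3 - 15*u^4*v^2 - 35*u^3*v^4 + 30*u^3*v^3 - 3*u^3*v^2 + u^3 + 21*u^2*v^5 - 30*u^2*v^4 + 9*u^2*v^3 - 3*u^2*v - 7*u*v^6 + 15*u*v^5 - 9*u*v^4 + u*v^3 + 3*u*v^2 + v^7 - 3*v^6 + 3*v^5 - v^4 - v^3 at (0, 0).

Type E7, Milnor number mu = 7.

The Hessian of f at 0 has rank 0. Corank 2; j^3 = (u - v)^3 is a perfect cube, so E-series; the 4-jet and mu = 7 give E_7.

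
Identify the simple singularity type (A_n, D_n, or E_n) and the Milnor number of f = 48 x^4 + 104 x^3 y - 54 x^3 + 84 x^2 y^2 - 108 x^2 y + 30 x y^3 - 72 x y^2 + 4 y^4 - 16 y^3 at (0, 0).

Type E_{7}, Milnor number mu = 7.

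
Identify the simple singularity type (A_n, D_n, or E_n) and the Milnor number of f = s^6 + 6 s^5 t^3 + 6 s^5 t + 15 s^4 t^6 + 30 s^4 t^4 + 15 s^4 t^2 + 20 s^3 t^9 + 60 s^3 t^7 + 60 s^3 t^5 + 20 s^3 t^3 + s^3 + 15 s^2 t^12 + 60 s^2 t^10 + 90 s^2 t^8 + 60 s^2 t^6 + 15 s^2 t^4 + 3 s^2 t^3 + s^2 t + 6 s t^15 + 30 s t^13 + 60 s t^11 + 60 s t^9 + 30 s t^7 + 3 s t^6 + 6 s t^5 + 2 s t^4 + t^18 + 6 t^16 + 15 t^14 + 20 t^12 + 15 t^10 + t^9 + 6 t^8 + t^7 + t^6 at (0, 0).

The Hessian of f at 0 has rank 0. Corank 2; j^3 = s^2*(s + t) has shape L^2 M (L != M), so D-series; mu = 7 gives D_7.

Type D_7, Milnor number mu = 7.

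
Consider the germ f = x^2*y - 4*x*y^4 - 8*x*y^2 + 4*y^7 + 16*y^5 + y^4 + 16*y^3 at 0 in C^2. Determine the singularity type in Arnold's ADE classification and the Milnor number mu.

Type D5, Milnor number mu = 5.

The Hessian of f at 0 has rank 0. Corank 2; j^3 = y*(x - 4*y)^2 has shape L^2 M (L != M), so D-series; mu = 5 gives D_5.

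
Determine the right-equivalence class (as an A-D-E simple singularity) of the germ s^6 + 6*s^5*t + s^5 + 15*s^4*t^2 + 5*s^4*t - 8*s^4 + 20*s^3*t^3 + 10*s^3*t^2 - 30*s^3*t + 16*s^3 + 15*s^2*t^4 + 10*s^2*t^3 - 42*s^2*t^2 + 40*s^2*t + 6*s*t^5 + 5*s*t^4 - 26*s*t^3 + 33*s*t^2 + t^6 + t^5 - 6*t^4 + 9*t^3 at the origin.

The Hessian of f at 0 has rank 0. Corank 2; j^3 = (s + t)*(4*s + 3*t)^2 has shape L^2 M (L != M), so D-series; mu = 7 gives D_7.

D7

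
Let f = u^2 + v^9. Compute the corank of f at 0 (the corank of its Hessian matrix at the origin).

The Hessian at 0 is [[2, 0], [0, 0]] of rank 1; hence corank 1.

1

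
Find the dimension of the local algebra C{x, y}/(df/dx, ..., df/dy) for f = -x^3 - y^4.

6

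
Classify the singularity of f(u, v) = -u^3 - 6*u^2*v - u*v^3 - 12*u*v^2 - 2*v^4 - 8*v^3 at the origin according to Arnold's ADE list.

E_{7}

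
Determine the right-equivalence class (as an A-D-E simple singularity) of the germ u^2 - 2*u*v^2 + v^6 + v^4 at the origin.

A_{5}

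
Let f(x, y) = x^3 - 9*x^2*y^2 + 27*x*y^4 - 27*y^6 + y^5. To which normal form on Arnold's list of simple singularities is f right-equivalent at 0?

The Hessian of f at 0 is [[0, 0], [0, 0]] with rank 0, so corank 2. A Groebner basis of the Jacobian ideal J(f) in C{x,y} is {y^4, x^3, -x^2/6 + x*y^2}; counting standard monomials gives mu = 8. Corank 2; j^3 = x^3 is a perfect cube, so E-series; the 5-jet and mu = 8 give E_8.

E_{8}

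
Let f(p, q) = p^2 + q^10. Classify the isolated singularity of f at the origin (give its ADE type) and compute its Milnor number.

Type A9, Milnor number mu = 9.

The Hessian of f at 0 has rank 1. Corank 1: A-series; mu = 9 gives A_9.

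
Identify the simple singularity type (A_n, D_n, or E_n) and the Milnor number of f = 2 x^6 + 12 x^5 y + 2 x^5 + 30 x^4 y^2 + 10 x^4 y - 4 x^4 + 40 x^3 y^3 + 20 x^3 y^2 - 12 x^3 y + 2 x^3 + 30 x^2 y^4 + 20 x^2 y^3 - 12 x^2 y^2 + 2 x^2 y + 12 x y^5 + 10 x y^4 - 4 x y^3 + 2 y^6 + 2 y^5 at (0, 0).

The Hessian of f at 0 has rank 0. Corank 2; j^3 = 2*x^2*(x + y) has shape L^2 M (L != M), so D-series; mu = 7 gives D_7.

Type D_7, Milnor number mu = 7.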